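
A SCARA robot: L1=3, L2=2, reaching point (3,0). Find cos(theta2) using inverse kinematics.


Given: L1 = 3, L2 = 2, target (x, y) = (3, 0)
Using cos(theta2) = (x^2 + y^2 - L1^2 - L2^2) / (2*L1*L2)
x^2 + y^2 = 3^2 + 0 = 9
L1^2 + L2^2 = 9 + 4 = 13
Numerator = 9 - 13 = -4
Denominator = 2*3*2 = 12
cos(theta2) = -4/12 = -1/3

-1/3


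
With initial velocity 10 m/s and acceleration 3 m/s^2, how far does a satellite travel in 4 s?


Given: v0 = 10 m/s, a = 3 m/s^2, t = 4 s
Using s = v0*t + (1/2)*a*t^2
s = 10*4 + (1/2)*3*4^2
s = 40 + (1/2)*48
s = 40 + 24
s = 64

64 m


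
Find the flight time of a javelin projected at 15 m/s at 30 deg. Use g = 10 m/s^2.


Given: v0 = 15 m/s, theta = 30 deg, g = 10 m/s^2
sin(30) = 1/2
Using T = 2*v0*sin(theta) / g
T = 2*15*1/2 / 10
T = 15 / 10
T = 3/2 s

3/2 s


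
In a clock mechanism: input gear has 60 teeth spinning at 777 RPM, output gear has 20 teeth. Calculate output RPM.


Given: N1 = 60 teeth, w1 = 777 RPM, N2 = 20 teeth
Using N1*w1 = N2*w2
w2 = N1*w1 / N2
w2 = 60*777 / 20
w2 = 46620 / 20
w2 = 2331 RPM

2331 RPM


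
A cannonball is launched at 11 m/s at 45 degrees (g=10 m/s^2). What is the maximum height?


Given: v0 = 11 m/s, theta = 45 deg, g = 10 m/s^2
sin^2(45) = 1/2
Using H = v0^2 * sin^2(theta) / (2*g)
H = 11^2 * 1/2 / (2*10)
H = 121 * 1/2 / 20
H = 121/2 / 20
H = 121/40 m

121/40 m


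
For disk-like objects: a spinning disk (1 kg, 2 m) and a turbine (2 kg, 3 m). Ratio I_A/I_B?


Given: M1=1 kg, R1=2 m, M2=2 kg, R2=3 m
For a disk: I = (1/2)*M*R^2, so I_A/I_B = (M1*R1^2)/(M2*R2^2)
M1*R1^2 = 1*4 = 4
M2*R2^2 = 2*9 = 18
I_A/I_B = 4/18 = 2/9

2/9


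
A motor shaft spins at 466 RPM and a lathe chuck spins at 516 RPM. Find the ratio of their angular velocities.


Given: RPM_A = 466, RPM_B = 516
omega = 2*pi*RPM/60, so omega_A/omega_B = RPM_A / RPM_B
omega_A/omega_B = 466 / 516
omega_A/omega_B = 233/258

233/258


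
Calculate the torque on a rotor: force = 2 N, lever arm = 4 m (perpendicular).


Given: F = 2 N, r = 4 m, angle = 90 deg (perpendicular)
Using tau = F * r * sin(90)
sin(90) = 1
tau = 2 * 4 * 1
tau = 8 Nm

8 Nm


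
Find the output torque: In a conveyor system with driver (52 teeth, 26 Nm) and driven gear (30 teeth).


Given: N1 = 52, N2 = 30, T1 = 26 Nm
Using T2/T1 = N2/N1
T2 = T1 * N2 / N1
T2 = 26 * 30 / 52
T2 = 780 / 52
T2 = 15 Nm

15 Nm


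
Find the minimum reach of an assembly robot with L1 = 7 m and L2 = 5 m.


Given: L1 = 7 m, L2 = 5 m
For a 2-link planar arm, min reach = |L1 - L2| (second link folded back)
Min reach = |7 - 5|
Min reach = 2 m

2 m


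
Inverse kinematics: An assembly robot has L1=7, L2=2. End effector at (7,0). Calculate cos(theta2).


Given: L1 = 7, L2 = 2, target (x, y) = (7, 0)
Using cos(theta2) = (x^2 + y^2 - L1^2 - L2^2) / (2*L1*L2)
x^2 + y^2 = 7^2 + 0 = 49
L1^2 + L2^2 = 49 + 4 = 53
Numerator = 49 - 53 = -4
Denominator = 2*7*2 = 28
cos(theta2) = -4/28 = -1/7

-1/7


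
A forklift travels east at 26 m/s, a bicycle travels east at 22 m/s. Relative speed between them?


Given: v_A = 26 m/s east, v_B = 22 m/s east
Both move in the same direction; relative speed = |v_A - v_B|
|26 - 22| = |4|
= 4 m/s

4 m/s


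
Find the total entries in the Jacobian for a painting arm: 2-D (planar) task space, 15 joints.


Given: task space dimension = 2, joints = 15
Jacobian is a 2 x 15 matrix
Total entries = rows * columns
Total = 2 * 15
Total = 30

30


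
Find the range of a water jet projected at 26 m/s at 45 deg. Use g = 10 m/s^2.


Given: v0 = 26 m/s, theta = 45 deg, g = 10 m/s^2
sin(2*45) = sin(90) = 1
Using R = v0^2 * sin(2*theta) / g
R = 26^2 * 1 / 10
R = 676 / 10
R = 338/5 m

338/5 m


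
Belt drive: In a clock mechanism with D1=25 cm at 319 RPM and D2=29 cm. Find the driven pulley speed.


Given: D1 = 25 cm, w1 = 319 RPM, D2 = 29 cm
Using D1*w1 = D2*w2
w2 = D1*w1 / D2
w2 = 25*319 / 29
w2 = 7975 / 29
w2 = 275 RPM

275 RPM


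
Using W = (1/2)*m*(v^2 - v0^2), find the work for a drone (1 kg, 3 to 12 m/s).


Given: m = 1 kg, v0 = 3 m/s, v = 12 m/s
Using W = (1/2)*m*(v^2 - v0^2)
v^2 = 12^2 = 144
v0^2 = 3^2 = 9
v^2 - v0^2 = 144 - 9 = 135
W = (1/2)*1*135 = 135/2 J

135/2 J


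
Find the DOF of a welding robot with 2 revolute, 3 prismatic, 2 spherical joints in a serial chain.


Given: serial robot with 2 revolute, 3 prismatic, 2 spherical joints
DOF contribution per joint type: revolute=1, prismatic=1, spherical=3, fixed=0
DOF = 2*1 + 3*1 + 2*3
DOF = 11

11


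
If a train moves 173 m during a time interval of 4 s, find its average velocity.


Given: distance d = 173 m, time t = 4 s
Using v = d / t
v = 173 / 4
v = 173/4 m/s

173/4 m/s


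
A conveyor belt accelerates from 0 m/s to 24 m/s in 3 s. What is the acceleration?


Given: initial velocity v0 = 0 m/s, final velocity v = 24 m/s, time t = 3 s
Using a = (v - v0) / t
a = (24 - 0) / 3
a = 24 / 3
a = 8 m/s^2

8 m/s^2


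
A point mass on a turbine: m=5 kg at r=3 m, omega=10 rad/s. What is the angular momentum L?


Given: m = 5 kg, r = 3 m, omega = 10 rad/s
For a point mass: I = m*r^2
I = 5*3^2 = 5*9 = 45
L = I*omega = 45*10
L = 450 kg*m^2/s

450 kg*m^2/s


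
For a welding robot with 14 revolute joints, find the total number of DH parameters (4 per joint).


Given: 14 joints, 4 DH parameters per joint (d, theta, a, alpha)
Total DH parameters = number_of_joints * 4
Total = 14 * 4
Total = 56

56


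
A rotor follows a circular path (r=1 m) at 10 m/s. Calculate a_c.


Given: v = 10 m/s, r = 1 m
Using a_c = v^2 / r
a_c = 10^2 / 1
a_c = 100 / 1
a_c = 100 m/s^2

100 m/s^2


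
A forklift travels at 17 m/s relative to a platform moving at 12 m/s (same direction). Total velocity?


Given: object velocity = 17 m/s, platform velocity = 12 m/s (same direction)
Using classical velocity addition: v_total = v_object + v_platform
v_total = 17 + 12
v_total = 29 m/s

29 m/s


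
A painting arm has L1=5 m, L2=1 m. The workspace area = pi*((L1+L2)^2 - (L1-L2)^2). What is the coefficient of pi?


Given: L1 = 5, L2 = 1
(L1+L2)^2 = (6)^2 = 36
(L1-L2)^2 = (4)^2 = 16
Difference = 36 - 16 = 20
This equals 4*L1*L2 = 4*5*1 = 20
Workspace area = 20*pi

20


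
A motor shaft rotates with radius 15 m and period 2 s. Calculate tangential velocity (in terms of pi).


Given: radius r = 15 m, period T = 2 s
Using v = 2*pi*r / T
v = 2*pi*15 / 2
v = 30*pi / 2
v = 15*pi m/s

15*pi m/s


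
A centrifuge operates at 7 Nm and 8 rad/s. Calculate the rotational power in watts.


Given: tau = 7 Nm, omega = 8 rad/s
Using P = tau * omega
P = 7 * 8
P = 56 W

56 W


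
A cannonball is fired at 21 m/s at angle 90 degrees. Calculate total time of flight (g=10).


Given: v0 = 21 m/s, theta = 90 deg, g = 10 m/s^2
sin(90) = 1
Using T = 2*v0*sin(theta) / g
T = 2*21*1 / 10
T = 42 / 10
T = 21/5 s

21/5 s


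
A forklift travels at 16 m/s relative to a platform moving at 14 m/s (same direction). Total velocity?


Given: object velocity = 16 m/s, platform velocity = 14 m/s (same direction)
Using classical velocity addition: v_total = v_object + v_platform
v_total = 16 + 14
v_total = 30 m/s

30 m/s


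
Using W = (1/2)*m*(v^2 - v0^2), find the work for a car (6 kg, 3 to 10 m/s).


Given: m = 6 kg, v0 = 3 m/s, v = 10 m/s
Using W = (1/2)*m*(v^2 - v0^2)
v^2 = 10^2 = 100
v0^2 = 3^2 = 9
v^2 - v0^2 = 100 - 9 = 91
W = (1/2)*6*91 = 273 J

273 J


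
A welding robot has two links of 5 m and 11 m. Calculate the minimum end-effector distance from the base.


Given: L1 = 5 m, L2 = 11 m
For a 2-link planar arm, min reach = |L1 - L2| (second link folded back)
Min reach = |5 - 11|
Min reach = 6 m

6 m


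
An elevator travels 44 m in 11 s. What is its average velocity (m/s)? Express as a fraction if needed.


Given: distance d = 44 m, time t = 11 s
Using v = d / t
v = 44 / 11
v = 4 m/s

4 m/s


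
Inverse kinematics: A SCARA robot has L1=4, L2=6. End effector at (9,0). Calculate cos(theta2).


Given: L1 = 4, L2 = 6, target (x, y) = (9, 0)
Using cos(theta2) = (x^2 + y^2 - L1^2 - L2^2) / (2*L1*L2)
x^2 + y^2 = 9^2 + 0 = 81
L1^2 + L2^2 = 16 + 36 = 52
Numerator = 81 - 52 = 29
Denominator = 2*4*6 = 48
cos(theta2) = 29/48 = 29/48

29/48


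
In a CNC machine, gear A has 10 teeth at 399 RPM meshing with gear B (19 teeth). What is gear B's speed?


Given: N1 = 10 teeth, w1 = 399 RPM, N2 = 19 teeth
Using N1*w1 = N2*w2
w2 = N1*w1 / N2
w2 = 10*399 / 19
w2 = 3990 / 19
w2 = 210 RPM

210 RPM


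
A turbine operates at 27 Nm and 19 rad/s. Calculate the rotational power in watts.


Given: tau = 27 Nm, omega = 19 rad/s
Using P = tau * omega
P = 27 * 19
P = 513 W

513 W


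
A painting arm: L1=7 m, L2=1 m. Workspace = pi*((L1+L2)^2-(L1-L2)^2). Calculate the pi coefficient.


Given: L1 = 7, L2 = 1
(L1+L2)^2 = (8)^2 = 64
(L1-L2)^2 = (6)^2 = 36
Difference = 64 - 36 = 28
This equals 4*L1*L2 = 4*7*1 = 28
Workspace area = 28*pi

28


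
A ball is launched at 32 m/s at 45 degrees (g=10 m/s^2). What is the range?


Given: v0 = 32 m/s, theta = 45 deg, g = 10 m/s^2
sin(2*45) = sin(90) = 1
Using R = v0^2 * sin(2*theta) / g
R = 32^2 * 1 / 10
R = 1024 / 10
R = 512/5 m

512/5 m


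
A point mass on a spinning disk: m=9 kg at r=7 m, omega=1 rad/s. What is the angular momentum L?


Given: m = 9 kg, r = 7 m, omega = 1 rad/s
For a point mass: I = m*r^2
I = 9*7^2 = 9*49 = 441
L = I*omega = 441*1
L = 441 kg*m^2/s

441 kg*m^2/s


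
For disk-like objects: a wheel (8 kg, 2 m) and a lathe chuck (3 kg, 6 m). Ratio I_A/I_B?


Given: M1=8 kg, R1=2 m, M2=3 kg, R2=6 m
For a disk: I = (1/2)*M*R^2, so I_A/I_B = (M1*R1^2)/(M2*R2^2)
M1*R1^2 = 8*4 = 32
M2*R2^2 = 3*36 = 108
I_A/I_B = 32/108 = 8/27

8/27


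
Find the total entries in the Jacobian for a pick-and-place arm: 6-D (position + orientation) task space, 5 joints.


Given: task space dimension = 6, joints = 5
Jacobian is a 6 x 5 matrix
Total entries = rows * columns
Total = 6 * 5
Total = 30

30


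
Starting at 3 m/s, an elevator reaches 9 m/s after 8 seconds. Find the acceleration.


Given: initial velocity v0 = 3 m/s, final velocity v = 9 m/s, time t = 8 s
Using a = (v - v0) / t
a = (9 - 3) / 8
a = 6 / 8
a = 3/4 m/s^2

3/4 m/s^2


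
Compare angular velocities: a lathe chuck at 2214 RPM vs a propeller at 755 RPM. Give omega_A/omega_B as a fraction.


Given: RPM_A = 2214, RPM_B = 755
omega = 2*pi*RPM/60, so omega_A/omega_B = RPM_A / RPM_B
omega_A/omega_B = 2214 / 755
omega_A/omega_B = 2214/755

2214/755


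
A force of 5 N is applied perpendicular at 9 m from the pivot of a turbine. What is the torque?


Given: F = 5 N, r = 9 m, angle = 90 deg (perpendicular)
Using tau = F * r * sin(90)
sin(90) = 1
tau = 5 * 9 * 1
tau = 45 Nm

45 Nm


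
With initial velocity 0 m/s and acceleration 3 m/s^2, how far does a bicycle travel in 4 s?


Given: v0 = 0 m/s, a = 3 m/s^2, t = 4 s
Using s = v0*t + (1/2)*a*t^2
s = 0*4 + (1/2)*3*4^2
s = 0 + (1/2)*48
s = 0 + 24
s = 24

24 m


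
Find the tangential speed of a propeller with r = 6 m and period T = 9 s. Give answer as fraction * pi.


Given: radius r = 6 m, period T = 9 s
Using v = 2*pi*r / T
v = 2*pi*6 / 9
v = 12*pi / 9
v = 4/3*pi m/s

4/3*pi m/s


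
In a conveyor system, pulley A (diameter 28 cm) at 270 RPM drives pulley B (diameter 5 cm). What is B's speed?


Given: D1 = 28 cm, w1 = 270 RPM, D2 = 5 cm
Using D1*w1 = D2*w2
w2 = D1*w1 / D2
w2 = 28*270 / 5
w2 = 7560 / 5
w2 = 1512 RPM

1512 RPM


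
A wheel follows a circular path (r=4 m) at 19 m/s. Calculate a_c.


Given: v = 19 m/s, r = 4 m
Using a_c = v^2 / r
a_c = 19^2 / 4
a_c = 361 / 4
a_c = 361/4 m/s^2

361/4 m/s^2


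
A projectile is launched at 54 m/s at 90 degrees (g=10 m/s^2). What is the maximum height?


Given: v0 = 54 m/s, theta = 90 deg, g = 10 m/s^2
sin^2(90) = 1
Using H = v0^2 * sin^2(theta) / (2*g)
H = 54^2 * 1 / (2*10)
H = 2916 * 1 / 20
H = 2916 / 20
H = 729/5 m

729/5 m


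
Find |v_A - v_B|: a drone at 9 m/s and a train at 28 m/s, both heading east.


Given: v_A = 9 m/s east, v_B = 28 m/s east
Both move in the same direction; relative speed = |v_A - v_B|
|9 - 28| = |-19|
= 19 m/s

19 m/s


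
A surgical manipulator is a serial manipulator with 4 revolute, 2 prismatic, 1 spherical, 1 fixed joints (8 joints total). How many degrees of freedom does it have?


Given: serial robot with 4 revolute, 2 prismatic, 1 spherical, 1 fixed joints
DOF contribution per joint type: revolute=1, prismatic=1, spherical=3, fixed=0
DOF = 4*1 + 2*1 + 1*3 + 1*0
DOF = 9

9


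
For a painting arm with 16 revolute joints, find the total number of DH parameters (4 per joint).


Given: 16 joints, 4 DH parameters per joint (d, theta, a, alpha)
Total DH parameters = number_of_joints * 4
Total = 16 * 4
Total = 64

64


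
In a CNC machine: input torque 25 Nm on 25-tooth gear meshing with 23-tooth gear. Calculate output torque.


Given: N1 = 25, N2 = 23, T1 = 25 Nm
Using T2/T1 = N2/N1
T2 = T1 * N2 / N1
T2 = 25 * 23 / 25
T2 = 575 / 25
T2 = 23 Nm

23 Nm


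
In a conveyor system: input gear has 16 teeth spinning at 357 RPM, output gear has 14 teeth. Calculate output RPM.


Given: N1 = 16 teeth, w1 = 357 RPM, N2 = 14 teeth
Using N1*w1 = N2*w2
w2 = N1*w1 / N2
w2 = 16*357 / 14
w2 = 5712 / 14
w2 = 408 RPM

408 RPM


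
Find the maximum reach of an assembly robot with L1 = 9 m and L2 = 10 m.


Given: L1 = 9 m, L2 = 10 m
For a 2-link planar arm, max reach = L1 + L2 (fully extended)
Max reach = 9 + 10
Max reach = 19 m

19 m


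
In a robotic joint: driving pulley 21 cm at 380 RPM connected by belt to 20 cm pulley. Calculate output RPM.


Given: D1 = 21 cm, w1 = 380 RPM, D2 = 20 cm
Using D1*w1 = D2*w2
w2 = D1*w1 / D2
w2 = 21*380 / 20
w2 = 7980 / 20
w2 = 399 RPM

399 RPM


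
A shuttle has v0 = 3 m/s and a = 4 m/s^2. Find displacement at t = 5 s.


Given: v0 = 3 m/s, a = 4 m/s^2, t = 5 s
Using s = v0*t + (1/2)*a*t^2
s = 3*5 + (1/2)*4*5^2
s = 15 + (1/2)*100
s = 15 + 50
s = 65

65 m


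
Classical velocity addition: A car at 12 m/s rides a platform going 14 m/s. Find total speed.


Given: object velocity = 12 m/s, platform velocity = 14 m/s (same direction)
Using classical velocity addition: v_total = v_object + v_platform
v_total = 12 + 14
v_total = 26 m/s

26 m/s


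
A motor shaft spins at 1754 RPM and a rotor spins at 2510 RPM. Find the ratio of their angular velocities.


Given: RPM_A = 1754, RPM_B = 2510
omega = 2*pi*RPM/60, so omega_A/omega_B = RPM_A / RPM_B
omega_A/omega_B = 1754 / 2510
omega_A/omega_B = 877/1255

877/1255


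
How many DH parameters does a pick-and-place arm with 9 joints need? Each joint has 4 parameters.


Given: 9 joints, 4 DH parameters per joint (d, theta, a, alpha)
Total DH parameters = number_of_joints * 4
Total = 9 * 4
Total = 36

36


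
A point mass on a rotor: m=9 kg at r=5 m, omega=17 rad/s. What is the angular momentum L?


Given: m = 9 kg, r = 5 m, omega = 17 rad/s
For a point mass: I = m*r^2
I = 9*5^2 = 9*25 = 225
L = I*omega = 225*17
L = 3825 kg*m^2/s

3825 kg*m^2/s


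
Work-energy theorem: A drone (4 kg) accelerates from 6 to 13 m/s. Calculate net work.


Given: m = 4 kg, v0 = 6 m/s, v = 13 m/s
Using W = (1/2)*m*(v^2 - v0^2)
v^2 = 13^2 = 169
v0^2 = 6^2 = 36
v^2 - v0^2 = 169 - 36 = 133
W = (1/2)*4*133 = 266 J

266 J


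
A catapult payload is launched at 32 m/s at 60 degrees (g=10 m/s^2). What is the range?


Given: v0 = 32 m/s, theta = 60 deg, g = 10 m/s^2
sin(2*60) = sin(120) = sqrt(3)/2
Using R = v0^2 * sin(2*theta) / g
R = 32^2 * (sqrt(3)/2) / 10
R = 1024 * sqrt(3) / 20
R = 256/5*sqrt(3) m

256/5*sqrt(3) m


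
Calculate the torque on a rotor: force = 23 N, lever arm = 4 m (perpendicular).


Given: F = 23 N, r = 4 m, angle = 90 deg (perpendicular)
Using tau = F * r * sin(90)
sin(90) = 1
tau = 23 * 4 * 1
tau = 92 Nm

92 Nm


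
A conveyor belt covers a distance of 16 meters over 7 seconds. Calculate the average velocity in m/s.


Given: distance d = 16 m, time t = 7 s
Using v = d / t
v = 16 / 7
v = 16/7 m/s

16/7 m/s


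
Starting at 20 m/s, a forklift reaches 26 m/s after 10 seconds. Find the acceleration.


Given: initial velocity v0 = 20 m/s, final velocity v = 26 m/s, time t = 10 s
Using a = (v - v0) / t
a = (26 - 20) / 10
a = 6 / 10
a = 3/5 m/s^2

3/5 m/s^2


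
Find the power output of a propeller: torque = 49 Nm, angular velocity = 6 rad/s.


Given: tau = 49 Nm, omega = 6 rad/s
Using P = tau * omega
P = 49 * 6
P = 294 W

294 W


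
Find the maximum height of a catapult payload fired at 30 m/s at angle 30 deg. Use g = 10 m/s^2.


Given: v0 = 30 m/s, theta = 30 deg, g = 10 m/s^2
sin^2(30) = 1/4
Using H = v0^2 * sin^2(theta) / (2*g)
H = 30^2 * 1/4 / (2*10)
H = 900 * 1/4 / 20
H = 225 / 20
H = 45/4 m

45/4 m


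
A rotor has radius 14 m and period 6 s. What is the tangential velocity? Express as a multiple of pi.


Given: radius r = 14 m, period T = 6 s
Using v = 2*pi*r / T
v = 2*pi*14 / 6
v = 28*pi / 6
v = 14/3*pi m/s

14/3*pi m/s


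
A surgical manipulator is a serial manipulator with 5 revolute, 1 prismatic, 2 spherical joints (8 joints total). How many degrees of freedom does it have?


Given: serial robot with 5 revolute, 1 prismatic, 2 spherical joints
DOF contribution per joint type: revolute=1, prismatic=1, spherical=3, fixed=0
DOF = 5*1 + 1*1 + 2*3
DOF = 12

12


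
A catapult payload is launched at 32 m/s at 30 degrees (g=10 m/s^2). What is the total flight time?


Given: v0 = 32 m/s, theta = 30 deg, g = 10 m/s^2
sin(30) = 1/2
Using T = 2*v0*sin(theta) / g
T = 2*32*1/2 / 10
T = 32 / 10
T = 16/5 s

16/5 s


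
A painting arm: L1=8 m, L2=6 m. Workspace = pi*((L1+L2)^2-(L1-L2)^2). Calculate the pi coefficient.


Given: L1 = 8, L2 = 6
(L1+L2)^2 = (14)^2 = 196
(L1-L2)^2 = (2)^2 = 4
Difference = 196 - 4 = 192
This equals 4*L1*L2 = 4*8*6 = 192
Workspace area = 192*pi

192


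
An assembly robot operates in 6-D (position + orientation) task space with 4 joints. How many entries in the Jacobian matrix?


Given: task space dimension = 6, joints = 4
Jacobian is a 6 x 4 matrix
Total entries = rows * columns
Total = 6 * 4
Total = 24

24


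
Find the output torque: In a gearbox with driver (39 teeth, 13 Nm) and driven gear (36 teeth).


Given: N1 = 39, N2 = 36, T1 = 13 Nm
Using T2/T1 = N2/N1
T2 = T1 * N2 / N1
T2 = 13 * 36 / 39
T2 = 468 / 39
T2 = 12 Nm

12 Nm


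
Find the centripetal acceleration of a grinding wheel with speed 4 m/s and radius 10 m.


Given: v = 4 m/s, r = 10 m
Using a_c = v^2 / r
a_c = 4^2 / 10
a_c = 16 / 10
a_c = 8/5 m/s^2

8/5 m/s^2


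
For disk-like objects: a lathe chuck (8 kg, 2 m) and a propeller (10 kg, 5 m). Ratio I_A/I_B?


Given: M1=8 kg, R1=2 m, M2=10 kg, R2=5 m
For a disk: I = (1/2)*M*R^2, so I_A/I_B = (M1*R1^2)/(M2*R2^2)
M1*R1^2 = 8*4 = 32
M2*R2^2 = 10*25 = 250
I_A/I_B = 32/250 = 16/125

16/125


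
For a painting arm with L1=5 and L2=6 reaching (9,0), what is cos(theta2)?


Given: L1 = 5, L2 = 6, target (x, y) = (9, 0)
Using cos(theta2) = (x^2 + y^2 - L1^2 - L2^2) / (2*L1*L2)
x^2 + y^2 = 9^2 + 0 = 81
L1^2 + L2^2 = 25 + 36 = 61
Numerator = 81 - 61 = 20
Denominator = 2*5*6 = 60
cos(theta2) = 20/60 = 1/3

1/3


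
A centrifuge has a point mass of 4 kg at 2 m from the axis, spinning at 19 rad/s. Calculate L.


Given: m = 4 kg, r = 2 m, omega = 19 rad/s
For a point mass: I = m*r^2
I = 4*2^2 = 4*4 = 16
L = I*omega = 16*19
L = 304 kg*m^2/s

304 kg*m^2/s


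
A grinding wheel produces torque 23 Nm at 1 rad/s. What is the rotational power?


Given: tau = 23 Nm, omega = 1 rad/s
Using P = tau * omega
P = 23 * 1
P = 23 W

23 W


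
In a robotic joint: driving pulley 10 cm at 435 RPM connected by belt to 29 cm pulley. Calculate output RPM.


Given: D1 = 10 cm, w1 = 435 RPM, D2 = 29 cm
Using D1*w1 = D2*w2
w2 = D1*w1 / D2
w2 = 10*435 / 29
w2 = 4350 / 29
w2 = 150 RPM

150 RPM


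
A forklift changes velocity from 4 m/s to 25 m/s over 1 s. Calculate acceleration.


Given: initial velocity v0 = 4 m/s, final velocity v = 25 m/s, time t = 1 s
Using a = (v - v0) / t
a = (25 - 4) / 1
a = 21 / 1
a = 21 m/s^2

21 m/s^2


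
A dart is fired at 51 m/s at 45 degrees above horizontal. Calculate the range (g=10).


Given: v0 = 51 m/s, theta = 45 deg, g = 10 m/s^2
sin(2*45) = sin(90) = 1
Using R = v0^2 * sin(2*theta) / g
R = 51^2 * 1 / 10
R = 2601 / 10
R = 2601/10 m

2601/10 m


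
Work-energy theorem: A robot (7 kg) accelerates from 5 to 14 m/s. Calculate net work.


Given: m = 7 kg, v0 = 5 m/s, v = 14 m/s
Using W = (1/2)*m*(v^2 - v0^2)
v^2 = 14^2 = 196
v0^2 = 5^2 = 25
v^2 - v0^2 = 196 - 25 = 171
W = (1/2)*7*171 = 1197/2 J

1197/2 J


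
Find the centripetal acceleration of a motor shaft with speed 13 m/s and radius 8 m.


Given: v = 13 m/s, r = 8 m
Using a_c = v^2 / r
a_c = 13^2 / 8
a_c = 169 / 8
a_c = 169/8 m/s^2

169/8 m/s^2


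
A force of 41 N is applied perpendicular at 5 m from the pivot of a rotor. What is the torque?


Given: F = 41 N, r = 5 m, angle = 90 deg (perpendicular)
Using tau = F * r * sin(90)
sin(90) = 1
tau = 41 * 5 * 1
tau = 205 Nm

205 Nm


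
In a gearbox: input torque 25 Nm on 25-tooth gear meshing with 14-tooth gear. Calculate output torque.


Given: N1 = 25, N2 = 14, T1 = 25 Nm
Using T2/T1 = N2/N1
T2 = T1 * N2 / N1
T2 = 25 * 14 / 25
T2 = 350 / 25
T2 = 14 Nm

14 Nm


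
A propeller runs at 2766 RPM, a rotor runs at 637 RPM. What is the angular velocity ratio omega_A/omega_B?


Given: RPM_A = 2766, RPM_B = 637
omega = 2*pi*RPM/60, so omega_A/omega_B = RPM_A / RPM_B
omega_A/omega_B = 2766 / 637
omega_A/omega_B = 2766/637

2766/637


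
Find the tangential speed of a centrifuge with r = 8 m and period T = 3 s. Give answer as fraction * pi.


Given: radius r = 8 m, period T = 3 s
Using v = 2*pi*r / T
v = 2*pi*8 / 3
v = 16*pi / 3
v = 16/3*pi m/s

16/3*pi m/s


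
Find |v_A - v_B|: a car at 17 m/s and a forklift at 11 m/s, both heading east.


Given: v_A = 17 m/s east, v_B = 11 m/s east
Both move in the same direction; relative speed = |v_A - v_B|
|17 - 11| = |6|
= 6 m/s

6 m/s


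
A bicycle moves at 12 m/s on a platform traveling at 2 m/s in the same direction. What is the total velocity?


Given: object velocity = 12 m/s, platform velocity = 2 m/s (same direction)
Using classical velocity addition: v_total = v_object + v_platform
v_total = 12 + 2
v_total = 14 m/s

14 m/s


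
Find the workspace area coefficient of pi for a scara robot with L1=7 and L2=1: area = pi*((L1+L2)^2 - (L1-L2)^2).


Given: L1 = 7, L2 = 1
(L1+L2)^2 = (8)^2 = 64
(L1-L2)^2 = (6)^2 = 36
Difference = 64 - 36 = 28
This equals 4*L1*L2 = 4*7*1 = 28
Workspace area = 28*pi

28


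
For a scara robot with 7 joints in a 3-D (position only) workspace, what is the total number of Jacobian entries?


Given: task space dimension = 3, joints = 7
Jacobian is a 3 x 7 matrix
Total entries = rows * columns
Total = 3 * 7
Total = 21

21


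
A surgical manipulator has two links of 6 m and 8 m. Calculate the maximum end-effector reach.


Given: L1 = 6 m, L2 = 8 m
For a 2-link planar arm, max reach = L1 + L2 (fully extended)
Max reach = 6 + 8
Max reach = 14 m

14 m


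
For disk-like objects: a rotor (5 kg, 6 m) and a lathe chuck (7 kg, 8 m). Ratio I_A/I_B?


Given: M1=5 kg, R1=6 m, M2=7 kg, R2=8 m
For a disk: I = (1/2)*M*R^2, so I_A/I_B = (M1*R1^2)/(M2*R2^2)
M1*R1^2 = 5*36 = 180
M2*R2^2 = 7*64 = 448
I_A/I_B = 180/448 = 45/112

45/112


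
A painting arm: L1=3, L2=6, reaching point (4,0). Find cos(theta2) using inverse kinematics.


Given: L1 = 3, L2 = 6, target (x, y) = (4, 0)
Using cos(theta2) = (x^2 + y^2 - L1^2 - L2^2) / (2*L1*L2)
x^2 + y^2 = 4^2 + 0 = 16
L1^2 + L2^2 = 9 + 36 = 45
Numerator = 16 - 45 = -29
Denominator = 2*3*6 = 36
cos(theta2) = -29/36 = -29/36

-29/36


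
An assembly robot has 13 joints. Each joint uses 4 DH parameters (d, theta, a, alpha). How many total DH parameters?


Given: 13 joints, 4 DH parameters per joint (d, theta, a, alpha)
Total DH parameters = number_of_joints * 4
Total = 13 * 4
Total = 52

52


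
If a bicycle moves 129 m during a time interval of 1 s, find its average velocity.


Given: distance d = 129 m, time t = 1 s
Using v = d / t
v = 129 / 1
v = 129 m/s

129 m/s


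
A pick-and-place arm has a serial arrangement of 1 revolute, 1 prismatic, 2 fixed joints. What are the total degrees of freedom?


Given: serial robot with 1 revolute, 1 prismatic, 2 fixed joints
DOF contribution per joint type: revolute=1, prismatic=1, spherical=3, fixed=0
DOF = 1*1 + 1*1 + 2*0
DOF = 2

2


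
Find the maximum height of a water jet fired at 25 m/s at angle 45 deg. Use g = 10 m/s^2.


Given: v0 = 25 m/s, theta = 45 deg, g = 10 m/s^2
sin^2(45) = 1/2
Using H = v0^2 * sin^2(theta) / (2*g)
H = 25^2 * 1/2 / (2*10)
H = 625 * 1/2 / 20
H = 625/2 / 20
H = 125/8 m

125/8 m


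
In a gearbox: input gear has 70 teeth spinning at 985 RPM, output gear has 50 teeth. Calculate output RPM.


Given: N1 = 70 teeth, w1 = 985 RPM, N2 = 50 teeth
Using N1*w1 = N2*w2
w2 = N1*w1 / N2
w2 = 70*985 / 50
w2 = 68950 / 50
w2 = 1379 RPM

1379 RPM


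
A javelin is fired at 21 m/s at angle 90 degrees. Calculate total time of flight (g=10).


Given: v0 = 21 m/s, theta = 90 deg, g = 10 m/s^2
sin(90) = 1
Using T = 2*v0*sin(theta) / g
T = 2*21*1 / 10
T = 42 / 10
T = 21/5 s

21/5 s


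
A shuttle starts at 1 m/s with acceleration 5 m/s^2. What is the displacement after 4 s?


Given: v0 = 1 m/s, a = 5 m/s^2, t = 4 s
Using s = v0*t + (1/2)*a*t^2
s = 1*4 + (1/2)*5*4^2
s = 4 + (1/2)*80
s = 4 + 40
s = 44

44 m


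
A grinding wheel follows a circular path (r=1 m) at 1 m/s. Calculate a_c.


Given: v = 1 m/s, r = 1 m
Using a_c = v^2 / r
a_c = 1^2 / 1
a_c = 1 / 1
a_c = 1 m/s^2

1 m/s^2


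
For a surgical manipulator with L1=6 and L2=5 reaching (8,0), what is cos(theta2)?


Given: L1 = 6, L2 = 5, target (x, y) = (8, 0)
Using cos(theta2) = (x^2 + y^2 - L1^2 - L2^2) / (2*L1*L2)
x^2 + y^2 = 8^2 + 0 = 64
L1^2 + L2^2 = 36 + 25 = 61
Numerator = 64 - 61 = 3
Denominator = 2*6*5 = 60
cos(theta2) = 3/60 = 1/20

1/20


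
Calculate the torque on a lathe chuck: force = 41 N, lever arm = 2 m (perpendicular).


Given: F = 41 N, r = 2 m, angle = 90 deg (perpendicular)
Using tau = F * r * sin(90)
sin(90) = 1
tau = 41 * 2 * 1
tau = 82 Nm

82 Nm


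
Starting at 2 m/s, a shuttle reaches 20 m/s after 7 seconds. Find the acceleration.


Given: initial velocity v0 = 2 m/s, final velocity v = 20 m/s, time t = 7 s
Using a = (v - v0) / t
a = (20 - 2) / 7
a = 18 / 7
a = 18/7 m/s^2

18/7 m/s^2


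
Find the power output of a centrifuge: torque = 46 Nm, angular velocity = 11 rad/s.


Given: tau = 46 Nm, omega = 11 rad/s
Using P = tau * omega
P = 46 * 11
P = 506 W

506 W


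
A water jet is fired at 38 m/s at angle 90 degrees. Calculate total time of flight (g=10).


Given: v0 = 38 m/s, theta = 90 deg, g = 10 m/s^2
sin(90) = 1
Using T = 2*v0*sin(theta) / g
T = 2*38*1 / 10
T = 76 / 10
T = 38/5 s

38/5 s


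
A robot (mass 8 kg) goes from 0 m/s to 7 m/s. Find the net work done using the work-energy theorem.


Given: m = 8 kg, v0 = 0 m/s, v = 7 m/s
Using W = (1/2)*m*(v^2 - v0^2)
v^2 = 7^2 = 49
v0^2 = 0^2 = 0
v^2 - v0^2 = 49 - 0 = 49
W = (1/2)*8*49 = 196 J

196 J


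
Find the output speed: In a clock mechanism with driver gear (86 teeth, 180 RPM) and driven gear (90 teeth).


Given: N1 = 86 teeth, w1 = 180 RPM, N2 = 90 teeth
Using N1*w1 = N2*w2
w2 = N1*w1 / N2
w2 = 86*180 / 90
w2 = 15480 / 90
w2 = 172 RPM

172 RPM


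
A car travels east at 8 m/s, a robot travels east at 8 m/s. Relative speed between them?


Given: v_A = 8 m/s east, v_B = 8 m/s east
Both move in the same direction; relative speed = |v_A - v_B|
|8 - 8| = |0|
= 0 m/s

0 m/s


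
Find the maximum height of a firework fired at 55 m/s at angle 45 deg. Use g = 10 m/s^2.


Given: v0 = 55 m/s, theta = 45 deg, g = 10 m/s^2
sin^2(45) = 1/2
Using H = v0^2 * sin^2(theta) / (2*g)
H = 55^2 * 1/2 / (2*10)
H = 3025 * 1/2 / 20
H = 3025/2 / 20
H = 605/8 m

605/8 m


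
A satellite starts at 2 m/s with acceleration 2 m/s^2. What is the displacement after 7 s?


Given: v0 = 2 m/s, a = 2 m/s^2, t = 7 s
Using s = v0*t + (1/2)*a*t^2
s = 2*7 + (1/2)*2*7^2
s = 14 + (1/2)*98
s = 14 + 49
s = 63

63 m


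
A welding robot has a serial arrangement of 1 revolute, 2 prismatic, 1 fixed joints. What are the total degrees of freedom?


Given: serial robot with 1 revolute, 2 prismatic, 1 fixed joints
DOF contribution per joint type: revolute=1, prismatic=1, spherical=3, fixed=0
DOF = 1*1 + 2*1 + 1*0
DOF = 3

3


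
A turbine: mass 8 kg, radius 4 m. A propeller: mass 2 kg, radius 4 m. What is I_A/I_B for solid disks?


Given: M1=8 kg, R1=4 m, M2=2 kg, R2=4 m
For a disk: I = (1/2)*M*R^2, so I_A/I_B = (M1*R1^2)/(M2*R2^2)
M1*R1^2 = 8*16 = 128
M2*R2^2 = 2*16 = 32
I_A/I_B = 128/32 = 4

4


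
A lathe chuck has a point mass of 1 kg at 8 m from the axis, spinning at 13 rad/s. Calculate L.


Given: m = 1 kg, r = 8 m, omega = 13 rad/s
For a point mass: I = m*r^2
I = 1*8^2 = 1*64 = 64
L = I*omega = 64*13
L = 832 kg*m^2/s

832 kg*m^2/s


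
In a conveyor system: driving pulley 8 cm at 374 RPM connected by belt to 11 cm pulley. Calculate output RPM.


Given: D1 = 8 cm, w1 = 374 RPM, D2 = 11 cm
Using D1*w1 = D2*w2
w2 = D1*w1 / D2
w2 = 8*374 / 11
w2 = 2992 / 11
w2 = 272 RPM

272 RPM


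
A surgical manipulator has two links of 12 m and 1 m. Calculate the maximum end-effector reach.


Given: L1 = 12 m, L2 = 1 m
For a 2-link planar arm, max reach = L1 + L2 (fully extended)
Max reach = 12 + 1
Max reach = 13 m

13 m


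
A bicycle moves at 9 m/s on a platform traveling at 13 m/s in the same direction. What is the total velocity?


Given: object velocity = 9 m/s, platform velocity = 13 m/s (same direction)
Using classical velocity addition: v_total = v_object + v_platform
v_total = 9 + 13
v_total = 22 m/s

22 m/s


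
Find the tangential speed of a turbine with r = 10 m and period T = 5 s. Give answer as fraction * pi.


Given: radius r = 10 m, period T = 5 s
Using v = 2*pi*r / T
v = 2*pi*10 / 5
v = 20*pi / 5
v = 4*pi m/s

4*pi m/s


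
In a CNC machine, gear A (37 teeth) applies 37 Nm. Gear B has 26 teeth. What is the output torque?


Given: N1 = 37, N2 = 26, T1 = 37 Nm
Using T2/T1 = N2/N1
T2 = T1 * N2 / N1
T2 = 37 * 26 / 37
T2 = 962 / 37
T2 = 26 Nm

26 Nm


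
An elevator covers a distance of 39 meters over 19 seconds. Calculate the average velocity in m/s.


Given: distance d = 39 m, time t = 19 s
Using v = d / t
v = 39 / 19
v = 39/19 m/s

39/19 m/s


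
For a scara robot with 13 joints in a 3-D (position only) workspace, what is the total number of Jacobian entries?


Given: task space dimension = 3, joints = 13
Jacobian is a 3 x 13 matrix
Total entries = rows * columns
Total = 3 * 13
Total = 39

39


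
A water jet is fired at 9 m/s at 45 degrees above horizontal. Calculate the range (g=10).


Given: v0 = 9 m/s, theta = 45 deg, g = 10 m/s^2
sin(2*45) = sin(90) = 1
Using R = v0^2 * sin(2*theta) / g
R = 9^2 * 1 / 10
R = 81 / 10
R = 81/10 m

81/10 m


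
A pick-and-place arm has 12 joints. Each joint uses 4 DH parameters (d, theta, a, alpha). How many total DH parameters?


Given: 12 joints, 4 DH parameters per joint (d, theta, a, alpha)
Total DH parameters = number_of_joints * 4
Total = 12 * 4
Total = 48

48


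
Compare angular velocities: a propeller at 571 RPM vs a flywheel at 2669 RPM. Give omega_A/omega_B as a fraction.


Given: RPM_A = 571, RPM_B = 2669
omega = 2*pi*RPM/60, so omega_A/omega_B = RPM_A / RPM_B
omega_A/omega_B = 571 / 2669
omega_A/omega_B = 571/2669

571/2669


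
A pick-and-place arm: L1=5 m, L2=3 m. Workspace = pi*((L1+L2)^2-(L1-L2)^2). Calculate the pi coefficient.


Given: L1 = 5, L2 = 3
(L1+L2)^2 = (8)^2 = 64
(L1-L2)^2 = (2)^2 = 4
Difference = 64 - 4 = 60
This equals 4*L1*L2 = 4*5*3 = 60
Workspace area = 60*pi

60


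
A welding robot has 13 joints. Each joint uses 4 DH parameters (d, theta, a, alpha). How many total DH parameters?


Given: 13 joints, 4 DH parameters per joint (d, theta, a, alpha)
Total DH parameters = number_of_joints * 4
Total = 13 * 4
Total = 52

52


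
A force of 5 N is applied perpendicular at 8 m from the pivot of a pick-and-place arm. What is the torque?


Given: F = 5 N, r = 8 m, angle = 90 deg (perpendicular)
Using tau = F * r * sin(90)
sin(90) = 1
tau = 5 * 8 * 1
tau = 40 Nm

40 Nm


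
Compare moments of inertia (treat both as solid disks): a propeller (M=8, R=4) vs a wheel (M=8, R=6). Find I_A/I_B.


Given: M1=8 kg, R1=4 m, M2=8 kg, R2=6 m
For a disk: I = (1/2)*M*R^2, so I_A/I_B = (M1*R1^2)/(M2*R2^2)
M1*R1^2 = 8*16 = 128
M2*R2^2 = 8*36 = 288
I_A/I_B = 128/288 = 4/9

4/9


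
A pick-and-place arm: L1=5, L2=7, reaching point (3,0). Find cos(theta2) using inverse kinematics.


Given: L1 = 5, L2 = 7, target (x, y) = (3, 0)
Using cos(theta2) = (x^2 + y^2 - L1^2 - L2^2) / (2*L1*L2)
x^2 + y^2 = 3^2 + 0 = 9
L1^2 + L2^2 = 25 + 49 = 74
Numerator = 9 - 74 = -65
Denominator = 2*5*7 = 70
cos(theta2) = -65/70 = -13/14

-13/14


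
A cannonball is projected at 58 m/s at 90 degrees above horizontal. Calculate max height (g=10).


Given: v0 = 58 m/s, theta = 90 deg, g = 10 m/s^2
sin^2(90) = 1
Using H = v0^2 * sin^2(theta) / (2*g)
H = 58^2 * 1 / (2*10)
H = 3364 * 1 / 20
H = 3364 / 20
H = 841/5 m

841/5 m


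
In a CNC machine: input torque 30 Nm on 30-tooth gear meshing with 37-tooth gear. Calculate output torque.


Given: N1 = 30, N2 = 37, T1 = 30 Nm
Using T2/T1 = N2/N1
T2 = T1 * N2 / N1
T2 = 30 * 37 / 30
T2 = 1110 / 30
T2 = 37 Nm

37 Nm


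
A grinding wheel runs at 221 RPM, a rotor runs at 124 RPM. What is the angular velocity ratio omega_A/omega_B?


Given: RPM_A = 221, RPM_B = 124
omega = 2*pi*RPM/60, so omega_A/omega_B = RPM_A / RPM_B
omega_A/omega_B = 221 / 124
omega_A/omega_B = 221/124

221/124


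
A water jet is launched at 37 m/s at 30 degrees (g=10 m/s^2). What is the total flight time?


Given: v0 = 37 m/s, theta = 30 deg, g = 10 m/s^2
sin(30) = 1/2
Using T = 2*v0*sin(theta) / g
T = 2*37*1/2 / 10
T = 37 / 10
T = 37/10 s

37/10 s


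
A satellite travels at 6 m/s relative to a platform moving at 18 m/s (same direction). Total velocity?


Given: object velocity = 6 m/s, platform velocity = 18 m/s (same direction)
Using classical velocity addition: v_total = v_object + v_platform
v_total = 6 + 18
v_total = 24 m/s

24 m/s


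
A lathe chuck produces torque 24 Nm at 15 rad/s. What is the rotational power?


Given: tau = 24 Nm, omega = 15 rad/s
Using P = tau * omega
P = 24 * 15
P = 360 W

360 W


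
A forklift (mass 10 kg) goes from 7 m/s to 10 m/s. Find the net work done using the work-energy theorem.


Given: m = 10 kg, v0 = 7 m/s, v = 10 m/s
Using W = (1/2)*m*(v^2 - v0^2)
v^2 = 10^2 = 100
v0^2 = 7^2 = 49
v^2 - v0^2 = 100 - 49 = 51
W = (1/2)*10*51 = 255 J

255 J


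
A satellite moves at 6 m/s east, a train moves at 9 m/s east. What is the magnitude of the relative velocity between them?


Given: v_A = 6 m/s east, v_B = 9 m/s east
Both move in the same direction; relative speed = |v_A - v_B|
|6 - 9| = |-3|
= 3 m/s

3 m/s


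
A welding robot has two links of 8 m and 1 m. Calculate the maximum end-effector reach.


Given: L1 = 8 m, L2 = 1 m
For a 2-link planar arm, max reach = L1 + L2 (fully extended)
Max reach = 8 + 1
Max reach = 9 m

9 m


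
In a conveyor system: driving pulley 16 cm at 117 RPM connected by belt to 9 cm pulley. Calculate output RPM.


Given: D1 = 16 cm, w1 = 117 RPM, D2 = 9 cm
Using D1*w1 = D2*w2
w2 = D1*w1 / D2
w2 = 16*117 / 9
w2 = 1872 / 9
w2 = 208 RPM

208 RPM


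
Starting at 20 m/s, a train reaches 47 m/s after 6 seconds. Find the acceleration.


Given: initial velocity v0 = 20 m/s, final velocity v = 47 m/s, time t = 6 s
Using a = (v - v0) / t
a = (47 - 20) / 6
a = 27 / 6
a = 9/2 m/s^2

9/2 m/s^2


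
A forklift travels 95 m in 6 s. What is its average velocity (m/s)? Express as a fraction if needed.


Given: distance d = 95 m, time t = 6 s
Using v = d / t
v = 95 / 6
v = 95/6 m/s

95/6 m/s


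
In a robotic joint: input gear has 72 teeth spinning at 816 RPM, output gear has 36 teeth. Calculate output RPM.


Given: N1 = 72 teeth, w1 = 816 RPM, N2 = 36 teeth
Using N1*w1 = N2*w2
w2 = N1*w1 / N2
w2 = 72*816 / 36
w2 = 58752 / 36
w2 = 1632 RPM

1632 RPM


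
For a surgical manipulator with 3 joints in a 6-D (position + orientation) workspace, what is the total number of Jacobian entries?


Given: task space dimension = 6, joints = 3
Jacobian is a 6 x 3 matrix
Total entries = rows * columns
Total = 6 * 3
Total = 18

18


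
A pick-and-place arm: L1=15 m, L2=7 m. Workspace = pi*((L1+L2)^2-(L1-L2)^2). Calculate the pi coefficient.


Given: L1 = 15, L2 = 7
(L1+L2)^2 = (22)^2 = 484
(L1-L2)^2 = (8)^2 = 64
Difference = 484 - 64 = 420
This equals 4*L1*L2 = 4*15*7 = 420
Workspace area = 420*pi

420


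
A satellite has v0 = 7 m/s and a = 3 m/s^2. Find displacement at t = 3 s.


Given: v0 = 7 m/s, a = 3 m/s^2, t = 3 s
Using s = v0*t + (1/2)*a*t^2
s = 7*3 + (1/2)*3*3^2
s = 21 + (1/2)*27
s = 21 + 27/2
s = 69/2

69/2 m


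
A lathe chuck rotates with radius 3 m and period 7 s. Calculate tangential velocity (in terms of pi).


Given: radius r = 3 m, period T = 7 s
Using v = 2*pi*r / T
v = 2*pi*3 / 7
v = 6*pi / 7
v = 6/7*pi m/s

6/7*pi m/s


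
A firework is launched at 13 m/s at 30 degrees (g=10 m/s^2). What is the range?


Given: v0 = 13 m/s, theta = 30 deg, g = 10 m/s^2
sin(2*30) = sin(60) = sqrt(3)/2
Using R = v0^2 * sin(2*theta) / g
R = 13^2 * (sqrt(3)/2) / 10
R = 169 * sqrt(3) / 20
R = 169/20*sqrt(3) m

169/20*sqrt(3) m


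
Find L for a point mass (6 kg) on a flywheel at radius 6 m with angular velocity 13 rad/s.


Given: m = 6 kg, r = 6 m, omega = 13 rad/s
For a point mass: I = m*r^2
I = 6*6^2 = 6*36 = 216
L = I*omega = 216*13
L = 2808 kg*m^2/s

2808 kg*m^2/s


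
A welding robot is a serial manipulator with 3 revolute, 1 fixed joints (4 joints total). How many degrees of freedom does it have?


Given: serial robot with 3 revolute, 1 fixed joints
DOF contribution per joint type: revolute=1, prismatic=1, spherical=3, fixed=0
DOF = 3*1 + 1*0
DOF = 3

3


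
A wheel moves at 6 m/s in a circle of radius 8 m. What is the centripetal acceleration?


Given: v = 6 m/s, r = 8 m
Using a_c = v^2 / r
a_c = 6^2 / 8
a_c = 36 / 8
a_c = 9/2 m/s^2

9/2 m/s^2


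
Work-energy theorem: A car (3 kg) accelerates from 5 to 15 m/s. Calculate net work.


Given: m = 3 kg, v0 = 5 m/s, v = 15 m/s
Using W = (1/2)*m*(v^2 - v0^2)
v^2 = 15^2 = 225
v0^2 = 5^2 = 25
v^2 - v0^2 = 225 - 25 = 200
W = (1/2)*3*200 = 300 J

300 J


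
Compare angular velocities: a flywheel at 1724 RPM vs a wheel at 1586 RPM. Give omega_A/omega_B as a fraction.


Given: RPM_A = 1724, RPM_B = 1586
omega = 2*pi*RPM/60, so omega_A/omega_B = RPM_A / RPM_B
omega_A/omega_B = 1724 / 1586
omega_A/omega_B = 862/793

862/793


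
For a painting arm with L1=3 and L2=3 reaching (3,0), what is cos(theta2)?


Given: L1 = 3, L2 = 3, target (x, y) = (3, 0)
Using cos(theta2) = (x^2 + y^2 - L1^2 - L2^2) / (2*L1*L2)
x^2 + y^2 = 3^2 + 0 = 9
L1^2 + L2^2 = 9 + 9 = 18
Numerator = 9 - 18 = -9
Denominator = 2*3*3 = 18
cos(theta2) = -9/18 = -1/2

-1/2


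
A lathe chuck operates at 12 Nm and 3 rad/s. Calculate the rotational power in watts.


Given: tau = 12 Nm, omega = 3 rad/s
Using P = tau * omega
P = 12 * 3
P = 36 W

36 W


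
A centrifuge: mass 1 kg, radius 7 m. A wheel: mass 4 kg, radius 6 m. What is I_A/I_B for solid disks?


Given: M1=1 kg, R1=7 m, M2=4 kg, R2=6 m
For a disk: I = (1/2)*M*R^2, so I_A/I_B = (M1*R1^2)/(M2*R2^2)
M1*R1^2 = 1*49 = 49
M2*R2^2 = 4*36 = 144
I_A/I_B = 49/144 = 49/144

49/144


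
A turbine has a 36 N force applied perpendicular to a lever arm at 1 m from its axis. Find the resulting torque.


Given: F = 36 N, r = 1 m, angle = 90 deg (perpendicular)
Using tau = F * r * sin(90)
sin(90) = 1
tau = 36 * 1 * 1
tau = 36 Nm

36 Nm
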